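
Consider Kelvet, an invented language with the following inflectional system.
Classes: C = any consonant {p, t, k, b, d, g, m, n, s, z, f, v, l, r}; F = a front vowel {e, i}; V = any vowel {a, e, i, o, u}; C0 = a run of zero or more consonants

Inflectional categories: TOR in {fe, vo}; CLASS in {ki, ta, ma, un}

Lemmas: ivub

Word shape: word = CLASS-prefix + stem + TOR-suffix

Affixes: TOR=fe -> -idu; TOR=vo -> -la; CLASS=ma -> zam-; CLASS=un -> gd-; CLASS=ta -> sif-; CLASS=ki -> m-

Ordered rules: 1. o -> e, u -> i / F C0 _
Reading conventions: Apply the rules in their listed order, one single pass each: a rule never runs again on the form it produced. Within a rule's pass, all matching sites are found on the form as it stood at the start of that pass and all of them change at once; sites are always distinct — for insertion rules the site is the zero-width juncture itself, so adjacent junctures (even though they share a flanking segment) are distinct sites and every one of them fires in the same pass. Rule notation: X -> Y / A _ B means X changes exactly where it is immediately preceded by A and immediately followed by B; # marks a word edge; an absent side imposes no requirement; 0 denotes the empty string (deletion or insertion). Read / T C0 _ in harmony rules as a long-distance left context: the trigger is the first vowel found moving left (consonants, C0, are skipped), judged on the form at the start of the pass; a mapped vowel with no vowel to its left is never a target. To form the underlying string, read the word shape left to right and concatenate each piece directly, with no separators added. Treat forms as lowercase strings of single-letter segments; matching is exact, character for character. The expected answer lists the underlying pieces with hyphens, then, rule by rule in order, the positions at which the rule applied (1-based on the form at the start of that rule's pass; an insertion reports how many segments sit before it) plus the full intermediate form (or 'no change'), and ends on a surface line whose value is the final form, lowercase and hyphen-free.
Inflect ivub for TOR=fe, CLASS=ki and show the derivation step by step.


underlying: m-ivub-idu
1. o -> e, u -> i / F C0 _: fires at position(s) 4, 8: mivibidi
surface: mivibidi


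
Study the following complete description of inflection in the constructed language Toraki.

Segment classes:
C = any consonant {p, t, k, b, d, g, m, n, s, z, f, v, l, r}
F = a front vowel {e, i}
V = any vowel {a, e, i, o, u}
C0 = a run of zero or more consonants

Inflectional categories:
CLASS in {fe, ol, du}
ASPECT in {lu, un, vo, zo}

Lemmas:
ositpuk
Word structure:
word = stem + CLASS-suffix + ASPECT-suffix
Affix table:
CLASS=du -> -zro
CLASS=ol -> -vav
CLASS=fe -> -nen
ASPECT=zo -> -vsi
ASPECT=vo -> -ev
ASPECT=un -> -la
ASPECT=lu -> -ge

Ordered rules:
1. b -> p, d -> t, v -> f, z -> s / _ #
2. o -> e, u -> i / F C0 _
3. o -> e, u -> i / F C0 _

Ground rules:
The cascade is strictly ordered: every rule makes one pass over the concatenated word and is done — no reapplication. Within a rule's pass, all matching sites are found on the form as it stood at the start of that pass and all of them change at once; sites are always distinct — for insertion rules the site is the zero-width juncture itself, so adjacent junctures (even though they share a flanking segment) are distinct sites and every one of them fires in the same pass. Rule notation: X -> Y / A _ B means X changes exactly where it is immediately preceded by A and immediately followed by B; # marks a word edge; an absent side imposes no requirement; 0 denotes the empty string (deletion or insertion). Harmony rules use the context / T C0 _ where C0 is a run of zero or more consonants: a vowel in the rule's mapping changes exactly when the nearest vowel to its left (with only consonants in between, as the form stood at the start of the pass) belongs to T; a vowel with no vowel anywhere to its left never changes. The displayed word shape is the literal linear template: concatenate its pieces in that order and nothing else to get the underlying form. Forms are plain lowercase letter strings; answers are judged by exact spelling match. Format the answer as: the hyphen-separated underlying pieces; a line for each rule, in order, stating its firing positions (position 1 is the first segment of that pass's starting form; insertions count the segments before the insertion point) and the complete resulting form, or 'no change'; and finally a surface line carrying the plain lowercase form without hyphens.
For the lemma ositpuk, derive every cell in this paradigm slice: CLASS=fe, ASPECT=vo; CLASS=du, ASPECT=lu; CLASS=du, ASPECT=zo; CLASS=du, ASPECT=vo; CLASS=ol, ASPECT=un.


cell CLASS=fe, ASPECT=vo:
underlying: ositpuk-nen-ev
1. b -> p, d -> t, v -> f, z -> s / _ #: fires at position(s) 12: ositpuknenef
2. o -> e, u -> i / F C0 _: fires at position(s) 6: ositpiknenef
3. o -> e, u -> i / F C0 _: no change
surface: ositpiknenef

cell CLASS=du, ASPECT=lu:
underlying: ositpuk-zro-ge
1. b -> p, d -> t, v -> f, z -> s / _ #: no change
2. o -> e, u -> i / F C0 _: fires at position(s) 6: ositpikzroge
3. o -> e, u -> i / F C0 _: fires at position(s) 10: ositpikzrege
surface: ositpikzrege

cell CLASS=du, ASPECT=zo:
underlying: ositpuk-zro-vsi
1. b -> p, d -> t, v -> f, z -> s / _ #: no change
2. o -> e, u -> i / F C0 _: fires at position(s) 6: ositpikzrovsi
3. o -> e, u -> i / F C0 _: fires at position(s) 10: ositpikzrevsi
surface: ositpikzrevsi

cell CLASS=du, ASPECT=vo:
underlying: ositpuk-zro-ev
1. b -> p, d -> t, v -> f, z -> s / _ #: fires at position(s) 12: ositpukzroef
2. o -> e, u -> i / F C0 _: fires at position(s) 6: ositpikzroef
3. o -> e, u -> i / F C0 _: fires at position(s) 10: ositpikzreef
surface: ositpikzreef

cell CLASS=ol, ASPECT=un:
underlying: ositpuk-vav-la
1. b -> p, d -> t, v -> f, z -> s / _ #: no change
2. o -> e, u -> i / F C0 _: fires at position(s) 6: ositpikvavla
3. o -> e, u -> i / F C0 _: no change
surface: ositpikvavla


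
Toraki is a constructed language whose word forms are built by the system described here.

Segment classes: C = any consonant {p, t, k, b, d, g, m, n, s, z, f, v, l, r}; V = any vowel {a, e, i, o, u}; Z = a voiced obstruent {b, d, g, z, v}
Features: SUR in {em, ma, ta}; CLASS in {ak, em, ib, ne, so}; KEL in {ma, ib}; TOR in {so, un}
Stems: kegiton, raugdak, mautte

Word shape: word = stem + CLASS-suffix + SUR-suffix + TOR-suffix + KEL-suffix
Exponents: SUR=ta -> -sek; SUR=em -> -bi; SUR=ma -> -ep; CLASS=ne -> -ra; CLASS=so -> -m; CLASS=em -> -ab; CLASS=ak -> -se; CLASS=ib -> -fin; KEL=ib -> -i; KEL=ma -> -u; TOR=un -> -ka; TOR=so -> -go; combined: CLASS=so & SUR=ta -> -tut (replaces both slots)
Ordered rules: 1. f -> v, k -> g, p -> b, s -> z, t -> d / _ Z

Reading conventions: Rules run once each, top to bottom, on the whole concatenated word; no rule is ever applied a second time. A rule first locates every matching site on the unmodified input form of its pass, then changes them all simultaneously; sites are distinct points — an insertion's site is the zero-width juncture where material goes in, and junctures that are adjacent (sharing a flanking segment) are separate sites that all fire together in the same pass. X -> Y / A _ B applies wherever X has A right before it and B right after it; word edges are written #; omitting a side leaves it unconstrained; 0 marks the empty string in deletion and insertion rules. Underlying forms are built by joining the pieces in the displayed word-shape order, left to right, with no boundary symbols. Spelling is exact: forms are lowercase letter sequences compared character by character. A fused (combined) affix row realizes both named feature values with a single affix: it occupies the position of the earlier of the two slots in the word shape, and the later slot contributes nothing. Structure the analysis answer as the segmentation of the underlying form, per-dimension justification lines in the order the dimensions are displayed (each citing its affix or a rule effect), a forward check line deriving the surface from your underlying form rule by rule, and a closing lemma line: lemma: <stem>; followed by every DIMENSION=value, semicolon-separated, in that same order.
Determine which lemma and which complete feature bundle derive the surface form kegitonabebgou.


underlying: kegiton-ab-ep-go-u
SUR=ma - signalled by the affix -ep
CLASS=em - signalled by the affix -ab
KEL=ma - signalled by the affix -u
TOR=so - signalled by the affix -go
check: kegitonabepgou -> kegitonabebgou
lemma: kegiton; SUR=ma; CLASS=em; KEL=ma; TOR=so


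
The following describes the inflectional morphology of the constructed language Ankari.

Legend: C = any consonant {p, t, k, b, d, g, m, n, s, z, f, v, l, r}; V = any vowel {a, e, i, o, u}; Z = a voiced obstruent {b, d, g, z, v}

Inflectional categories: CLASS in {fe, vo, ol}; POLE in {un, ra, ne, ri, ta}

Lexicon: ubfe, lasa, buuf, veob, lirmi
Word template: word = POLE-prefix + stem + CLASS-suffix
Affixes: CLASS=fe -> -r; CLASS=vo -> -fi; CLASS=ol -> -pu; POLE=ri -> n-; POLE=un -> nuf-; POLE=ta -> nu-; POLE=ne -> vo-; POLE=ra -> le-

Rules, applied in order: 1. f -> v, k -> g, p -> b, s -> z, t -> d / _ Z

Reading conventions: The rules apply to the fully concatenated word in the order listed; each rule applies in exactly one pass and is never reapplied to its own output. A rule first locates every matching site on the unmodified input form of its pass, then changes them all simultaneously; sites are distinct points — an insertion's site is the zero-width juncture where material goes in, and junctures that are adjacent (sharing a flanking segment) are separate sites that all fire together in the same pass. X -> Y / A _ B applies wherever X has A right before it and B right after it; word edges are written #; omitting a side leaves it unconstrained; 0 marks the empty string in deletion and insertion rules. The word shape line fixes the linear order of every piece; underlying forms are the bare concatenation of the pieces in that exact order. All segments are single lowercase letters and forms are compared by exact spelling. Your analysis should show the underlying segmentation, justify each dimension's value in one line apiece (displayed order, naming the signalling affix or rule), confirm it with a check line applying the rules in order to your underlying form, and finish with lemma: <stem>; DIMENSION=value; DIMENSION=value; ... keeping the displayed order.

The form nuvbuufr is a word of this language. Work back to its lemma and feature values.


underlying: nuf-buuf-r
CLASS=fe - signalled by the affix -r
POLE=un - signalled by the affix nuf-
check: nufbuufr -> nuvbuufr
lemma: buuf; CLASS=fe; POLE=un


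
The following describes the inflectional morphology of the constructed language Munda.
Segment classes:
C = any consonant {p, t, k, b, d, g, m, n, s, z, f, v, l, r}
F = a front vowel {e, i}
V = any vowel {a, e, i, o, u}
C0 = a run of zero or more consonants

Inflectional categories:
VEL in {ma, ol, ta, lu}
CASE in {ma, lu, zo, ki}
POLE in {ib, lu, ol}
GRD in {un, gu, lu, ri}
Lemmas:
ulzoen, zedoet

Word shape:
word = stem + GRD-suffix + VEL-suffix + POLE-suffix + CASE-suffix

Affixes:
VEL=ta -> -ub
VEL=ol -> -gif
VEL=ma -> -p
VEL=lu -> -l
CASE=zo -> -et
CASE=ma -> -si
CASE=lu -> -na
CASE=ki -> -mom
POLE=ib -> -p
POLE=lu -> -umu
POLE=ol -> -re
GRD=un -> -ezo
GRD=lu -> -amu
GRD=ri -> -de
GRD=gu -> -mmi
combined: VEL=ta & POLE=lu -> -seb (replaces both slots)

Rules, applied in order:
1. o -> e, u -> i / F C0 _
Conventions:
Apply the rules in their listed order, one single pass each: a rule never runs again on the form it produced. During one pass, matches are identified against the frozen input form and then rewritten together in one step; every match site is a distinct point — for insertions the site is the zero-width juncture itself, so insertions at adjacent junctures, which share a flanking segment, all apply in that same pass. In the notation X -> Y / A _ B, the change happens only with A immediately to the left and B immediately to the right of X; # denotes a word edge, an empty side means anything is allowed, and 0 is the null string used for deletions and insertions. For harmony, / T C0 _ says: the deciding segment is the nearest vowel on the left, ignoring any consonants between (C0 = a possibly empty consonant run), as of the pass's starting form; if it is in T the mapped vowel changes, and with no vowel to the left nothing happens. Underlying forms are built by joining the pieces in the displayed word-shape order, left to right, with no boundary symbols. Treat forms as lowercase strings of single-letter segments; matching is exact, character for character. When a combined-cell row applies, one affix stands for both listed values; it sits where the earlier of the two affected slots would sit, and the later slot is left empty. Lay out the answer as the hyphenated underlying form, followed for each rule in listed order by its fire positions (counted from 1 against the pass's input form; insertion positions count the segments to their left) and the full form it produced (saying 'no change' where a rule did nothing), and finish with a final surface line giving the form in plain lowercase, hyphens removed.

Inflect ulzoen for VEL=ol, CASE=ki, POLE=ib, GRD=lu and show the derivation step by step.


underlying: ulzoen-amu-gif-p-mom
1. o -> e, u -> i / F C0 _: fires at position(s) 15: ulzoenamugifpmem
surface: ulzoenamugifpmem


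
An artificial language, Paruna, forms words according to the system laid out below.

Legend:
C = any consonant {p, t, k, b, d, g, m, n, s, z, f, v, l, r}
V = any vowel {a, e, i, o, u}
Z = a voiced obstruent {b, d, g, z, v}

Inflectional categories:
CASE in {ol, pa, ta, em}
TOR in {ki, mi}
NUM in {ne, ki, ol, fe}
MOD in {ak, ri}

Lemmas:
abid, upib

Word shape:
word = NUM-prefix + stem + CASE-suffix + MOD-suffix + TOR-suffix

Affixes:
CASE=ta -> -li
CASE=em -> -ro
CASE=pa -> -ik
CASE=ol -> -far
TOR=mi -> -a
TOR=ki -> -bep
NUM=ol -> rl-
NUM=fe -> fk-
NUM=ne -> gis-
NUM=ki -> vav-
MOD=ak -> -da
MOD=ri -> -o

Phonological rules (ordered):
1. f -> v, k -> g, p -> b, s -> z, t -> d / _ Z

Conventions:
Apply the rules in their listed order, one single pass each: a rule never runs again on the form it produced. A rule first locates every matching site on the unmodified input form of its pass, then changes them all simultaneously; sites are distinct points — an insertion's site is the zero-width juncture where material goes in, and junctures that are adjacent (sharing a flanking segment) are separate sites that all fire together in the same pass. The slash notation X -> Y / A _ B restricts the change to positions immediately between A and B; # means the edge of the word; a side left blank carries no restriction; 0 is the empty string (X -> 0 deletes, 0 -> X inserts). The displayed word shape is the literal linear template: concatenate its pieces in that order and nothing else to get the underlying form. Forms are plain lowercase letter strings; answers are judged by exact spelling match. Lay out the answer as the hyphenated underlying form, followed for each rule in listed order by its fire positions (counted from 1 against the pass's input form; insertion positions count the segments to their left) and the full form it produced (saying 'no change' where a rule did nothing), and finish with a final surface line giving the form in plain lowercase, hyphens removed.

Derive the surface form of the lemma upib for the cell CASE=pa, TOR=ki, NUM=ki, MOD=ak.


underlying: vav-upib-ik-da-bep
1. f -> v, k -> g, p -> b, s -> z, t -> d / _ Z: fires at position(s) 9: vavupibigdabep
surface: vavupibigdabep


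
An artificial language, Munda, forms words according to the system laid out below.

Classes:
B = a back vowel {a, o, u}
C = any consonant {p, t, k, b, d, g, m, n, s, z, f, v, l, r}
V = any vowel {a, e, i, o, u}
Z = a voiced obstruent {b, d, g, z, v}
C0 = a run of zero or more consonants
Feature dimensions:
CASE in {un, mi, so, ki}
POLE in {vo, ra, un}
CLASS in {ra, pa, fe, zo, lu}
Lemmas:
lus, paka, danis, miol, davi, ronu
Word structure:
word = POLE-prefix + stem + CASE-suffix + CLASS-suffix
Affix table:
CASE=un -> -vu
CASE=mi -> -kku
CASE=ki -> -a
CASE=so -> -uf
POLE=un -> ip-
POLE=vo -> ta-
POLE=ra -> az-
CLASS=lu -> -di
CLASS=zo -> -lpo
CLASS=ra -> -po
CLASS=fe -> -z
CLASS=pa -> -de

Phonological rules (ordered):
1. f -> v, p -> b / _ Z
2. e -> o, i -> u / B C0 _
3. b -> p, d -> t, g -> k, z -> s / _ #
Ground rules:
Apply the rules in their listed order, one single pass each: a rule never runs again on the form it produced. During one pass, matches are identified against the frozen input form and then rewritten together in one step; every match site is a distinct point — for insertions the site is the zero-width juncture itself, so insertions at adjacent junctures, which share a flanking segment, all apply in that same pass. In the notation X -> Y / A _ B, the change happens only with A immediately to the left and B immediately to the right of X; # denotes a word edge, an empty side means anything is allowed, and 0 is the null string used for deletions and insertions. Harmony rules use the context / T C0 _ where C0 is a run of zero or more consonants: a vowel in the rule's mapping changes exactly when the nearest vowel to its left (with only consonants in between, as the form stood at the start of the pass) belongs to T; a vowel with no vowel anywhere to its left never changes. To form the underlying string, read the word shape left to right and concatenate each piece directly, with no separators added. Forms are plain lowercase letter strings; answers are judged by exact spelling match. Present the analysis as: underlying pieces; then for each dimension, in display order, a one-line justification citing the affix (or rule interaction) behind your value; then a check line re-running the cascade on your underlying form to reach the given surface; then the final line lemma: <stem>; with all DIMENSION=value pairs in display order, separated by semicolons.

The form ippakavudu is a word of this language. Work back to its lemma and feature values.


underlying: ip-paka-vu-di
CASE=un - signalled by the affix -vu
POLE=un - signalled by the affix ip-
CLASS=lu - signalled by the affix -di
check: ippakavudi -> ippakavudi -> ippakavudu -> ippakavudu
lemma: paka; CASE=un; POLE=un; CLASS=lu


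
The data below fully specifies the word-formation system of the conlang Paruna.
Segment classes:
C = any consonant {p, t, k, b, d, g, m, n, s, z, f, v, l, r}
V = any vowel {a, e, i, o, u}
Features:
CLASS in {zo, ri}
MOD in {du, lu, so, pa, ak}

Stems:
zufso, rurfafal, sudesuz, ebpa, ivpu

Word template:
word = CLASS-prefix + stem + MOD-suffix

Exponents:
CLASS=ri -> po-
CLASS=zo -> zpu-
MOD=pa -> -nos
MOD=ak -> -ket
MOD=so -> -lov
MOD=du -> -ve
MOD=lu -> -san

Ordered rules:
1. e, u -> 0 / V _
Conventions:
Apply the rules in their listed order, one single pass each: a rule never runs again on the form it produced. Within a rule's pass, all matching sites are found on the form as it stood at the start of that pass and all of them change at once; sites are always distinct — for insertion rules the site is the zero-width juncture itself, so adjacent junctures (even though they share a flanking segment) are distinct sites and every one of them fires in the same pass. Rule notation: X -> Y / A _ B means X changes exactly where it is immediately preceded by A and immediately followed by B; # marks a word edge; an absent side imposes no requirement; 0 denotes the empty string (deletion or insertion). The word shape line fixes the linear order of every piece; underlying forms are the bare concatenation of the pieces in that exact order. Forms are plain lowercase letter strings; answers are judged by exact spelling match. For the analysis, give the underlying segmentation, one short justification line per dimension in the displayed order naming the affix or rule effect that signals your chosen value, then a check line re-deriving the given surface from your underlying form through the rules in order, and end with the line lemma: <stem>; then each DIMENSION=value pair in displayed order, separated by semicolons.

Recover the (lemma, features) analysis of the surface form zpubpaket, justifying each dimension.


underlying: zpu-ebpa-ket
CLASS=zo - signalled by the affix zpu-
MOD=ak - signalled by the affix -ket
check: zpuebpaket -> zpubpaket
lemma: ebpa; CLASS=zo; MOD=ak


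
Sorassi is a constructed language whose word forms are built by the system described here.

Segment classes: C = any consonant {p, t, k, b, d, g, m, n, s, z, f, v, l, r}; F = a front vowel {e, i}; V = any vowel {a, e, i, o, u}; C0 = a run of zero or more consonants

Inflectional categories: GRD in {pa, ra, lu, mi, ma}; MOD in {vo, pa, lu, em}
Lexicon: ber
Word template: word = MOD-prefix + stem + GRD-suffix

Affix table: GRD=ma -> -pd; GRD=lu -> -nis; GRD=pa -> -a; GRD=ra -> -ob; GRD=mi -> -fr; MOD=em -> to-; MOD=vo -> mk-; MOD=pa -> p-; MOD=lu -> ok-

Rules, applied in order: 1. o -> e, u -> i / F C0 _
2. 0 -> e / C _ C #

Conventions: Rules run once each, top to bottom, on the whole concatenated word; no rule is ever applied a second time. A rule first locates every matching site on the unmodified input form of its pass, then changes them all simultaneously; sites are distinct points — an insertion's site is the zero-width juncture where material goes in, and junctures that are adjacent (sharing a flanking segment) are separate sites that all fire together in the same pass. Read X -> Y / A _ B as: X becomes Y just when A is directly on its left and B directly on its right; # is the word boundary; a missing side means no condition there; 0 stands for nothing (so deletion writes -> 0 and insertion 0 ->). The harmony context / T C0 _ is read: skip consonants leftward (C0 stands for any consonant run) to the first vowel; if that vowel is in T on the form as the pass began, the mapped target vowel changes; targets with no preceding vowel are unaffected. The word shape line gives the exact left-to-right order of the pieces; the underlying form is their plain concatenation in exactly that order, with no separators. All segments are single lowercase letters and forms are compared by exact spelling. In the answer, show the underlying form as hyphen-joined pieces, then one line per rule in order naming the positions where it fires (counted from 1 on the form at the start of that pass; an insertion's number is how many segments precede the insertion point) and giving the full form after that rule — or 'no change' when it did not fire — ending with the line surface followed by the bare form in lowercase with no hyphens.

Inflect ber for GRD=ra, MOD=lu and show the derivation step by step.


underlying: ok-ber-ob
1. o -> e, u -> i / F C0 _: fires at position(s) 6: okbereb
2. 0 -> e / C _ C #: no change
surface: okbereb


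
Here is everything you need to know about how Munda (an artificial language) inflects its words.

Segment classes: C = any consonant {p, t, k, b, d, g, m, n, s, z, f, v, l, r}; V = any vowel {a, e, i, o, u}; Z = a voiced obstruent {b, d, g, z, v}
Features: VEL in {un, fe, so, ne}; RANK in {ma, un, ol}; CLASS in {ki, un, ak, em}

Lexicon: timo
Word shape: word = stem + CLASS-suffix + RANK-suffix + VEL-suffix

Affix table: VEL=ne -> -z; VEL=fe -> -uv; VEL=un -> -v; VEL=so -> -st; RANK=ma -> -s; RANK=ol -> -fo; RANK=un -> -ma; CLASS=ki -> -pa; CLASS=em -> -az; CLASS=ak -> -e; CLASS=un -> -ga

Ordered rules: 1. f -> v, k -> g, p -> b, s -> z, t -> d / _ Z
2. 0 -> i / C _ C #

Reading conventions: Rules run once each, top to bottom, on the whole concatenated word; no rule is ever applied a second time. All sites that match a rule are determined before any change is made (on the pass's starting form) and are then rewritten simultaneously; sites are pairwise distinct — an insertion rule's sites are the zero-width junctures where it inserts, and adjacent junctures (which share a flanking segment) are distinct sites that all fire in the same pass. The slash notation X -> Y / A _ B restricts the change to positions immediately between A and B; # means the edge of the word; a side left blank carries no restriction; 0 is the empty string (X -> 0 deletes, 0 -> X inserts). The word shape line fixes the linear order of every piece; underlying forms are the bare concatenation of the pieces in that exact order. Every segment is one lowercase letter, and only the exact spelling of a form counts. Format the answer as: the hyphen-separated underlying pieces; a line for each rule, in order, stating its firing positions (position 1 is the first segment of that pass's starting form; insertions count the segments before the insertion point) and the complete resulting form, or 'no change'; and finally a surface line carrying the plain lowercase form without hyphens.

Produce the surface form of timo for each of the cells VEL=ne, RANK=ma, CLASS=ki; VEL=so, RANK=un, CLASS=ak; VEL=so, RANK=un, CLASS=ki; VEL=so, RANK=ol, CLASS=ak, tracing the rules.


cell VEL=ne, RANK=ma, CLASS=ki:
underlying: timo-pa-s-z
1. f -> v, k -> g, p -> b, s -> z, t -> d / _ Z: fires at position(s) 7: timopazz
2. 0 -> i / C _ C #: inserts after position(s) 7: timopaziz
surface: timopaziz

cell VEL=so, RANK=un, CLASS=ak:
underlying: timo-e-ma-st
1. f -> v, k -> g, p -> b, s -> z, t -> d / _ Z: no change
2. 0 -> i / C _ C #: inserts after position(s) 8: timoemasit
surface: timoemasit

cell VEL=so, RANK=un, CLASS=ki:
underlying: timo-pa-ma-st
1. f -> v, k -> g, p -> b, s -> z, t -> d / _ Z: no change
2. 0 -> i / C _ C #: inserts after position(s) 9: timopamasit
surface: timopamasit

cell VEL=so, RANK=ol, CLASS=ak:
underlying: timo-e-fo-st
1. f -> v, k -> g, p -> b, s -> z, t -> d / _ Z: no change
2. 0 -> i / C _ C #: inserts after position(s) 8: timoefosit
surface: timoefosit


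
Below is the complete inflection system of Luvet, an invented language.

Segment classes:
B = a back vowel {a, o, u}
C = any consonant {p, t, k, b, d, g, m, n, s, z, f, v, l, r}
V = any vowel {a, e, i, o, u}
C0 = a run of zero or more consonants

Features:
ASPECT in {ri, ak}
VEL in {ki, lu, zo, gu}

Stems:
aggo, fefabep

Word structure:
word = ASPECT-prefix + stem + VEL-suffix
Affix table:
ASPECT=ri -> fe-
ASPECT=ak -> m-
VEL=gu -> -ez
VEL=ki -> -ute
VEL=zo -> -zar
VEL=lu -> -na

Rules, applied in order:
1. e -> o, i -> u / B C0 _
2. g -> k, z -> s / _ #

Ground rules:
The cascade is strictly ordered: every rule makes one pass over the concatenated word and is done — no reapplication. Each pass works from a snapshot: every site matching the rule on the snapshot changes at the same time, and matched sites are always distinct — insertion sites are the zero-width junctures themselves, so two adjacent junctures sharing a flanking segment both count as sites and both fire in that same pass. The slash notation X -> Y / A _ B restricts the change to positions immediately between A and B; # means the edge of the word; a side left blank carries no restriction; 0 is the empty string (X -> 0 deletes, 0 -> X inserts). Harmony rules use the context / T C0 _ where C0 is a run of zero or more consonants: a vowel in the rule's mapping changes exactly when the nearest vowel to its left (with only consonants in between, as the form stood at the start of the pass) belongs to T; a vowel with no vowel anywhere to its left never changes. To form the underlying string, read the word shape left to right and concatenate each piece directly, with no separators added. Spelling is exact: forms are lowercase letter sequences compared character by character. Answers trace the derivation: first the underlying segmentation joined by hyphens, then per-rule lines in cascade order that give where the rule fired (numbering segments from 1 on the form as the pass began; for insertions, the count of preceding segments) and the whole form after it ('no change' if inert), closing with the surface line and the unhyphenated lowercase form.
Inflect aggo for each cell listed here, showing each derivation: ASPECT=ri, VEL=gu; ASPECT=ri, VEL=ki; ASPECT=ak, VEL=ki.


cell ASPECT=ri, VEL=gu:
underlying: fe-aggo-ez
1. e -> o, i -> u / B C0 _: fires at position(s) 7: feaggooz
2. g -> k, z -> s / _ #: fires at position(s) 8: feaggoos
surface: feaggoos

cell ASPECT=ri, VEL=ki:
underlying: fe-aggo-ute
1. e -> o, i -> u / B C0 _: fires at position(s) 9: feaggouto
2. g -> k, z -> s / _ #: no change
surface: feaggouto

cell ASPECT=ak, VEL=ki:
underlying: m-aggo-ute
1. e -> o, i -> u / B C0 _: fires at position(s) 8: maggouto
2. g -> k, z -> s / _ #: no change
surface: maggouto


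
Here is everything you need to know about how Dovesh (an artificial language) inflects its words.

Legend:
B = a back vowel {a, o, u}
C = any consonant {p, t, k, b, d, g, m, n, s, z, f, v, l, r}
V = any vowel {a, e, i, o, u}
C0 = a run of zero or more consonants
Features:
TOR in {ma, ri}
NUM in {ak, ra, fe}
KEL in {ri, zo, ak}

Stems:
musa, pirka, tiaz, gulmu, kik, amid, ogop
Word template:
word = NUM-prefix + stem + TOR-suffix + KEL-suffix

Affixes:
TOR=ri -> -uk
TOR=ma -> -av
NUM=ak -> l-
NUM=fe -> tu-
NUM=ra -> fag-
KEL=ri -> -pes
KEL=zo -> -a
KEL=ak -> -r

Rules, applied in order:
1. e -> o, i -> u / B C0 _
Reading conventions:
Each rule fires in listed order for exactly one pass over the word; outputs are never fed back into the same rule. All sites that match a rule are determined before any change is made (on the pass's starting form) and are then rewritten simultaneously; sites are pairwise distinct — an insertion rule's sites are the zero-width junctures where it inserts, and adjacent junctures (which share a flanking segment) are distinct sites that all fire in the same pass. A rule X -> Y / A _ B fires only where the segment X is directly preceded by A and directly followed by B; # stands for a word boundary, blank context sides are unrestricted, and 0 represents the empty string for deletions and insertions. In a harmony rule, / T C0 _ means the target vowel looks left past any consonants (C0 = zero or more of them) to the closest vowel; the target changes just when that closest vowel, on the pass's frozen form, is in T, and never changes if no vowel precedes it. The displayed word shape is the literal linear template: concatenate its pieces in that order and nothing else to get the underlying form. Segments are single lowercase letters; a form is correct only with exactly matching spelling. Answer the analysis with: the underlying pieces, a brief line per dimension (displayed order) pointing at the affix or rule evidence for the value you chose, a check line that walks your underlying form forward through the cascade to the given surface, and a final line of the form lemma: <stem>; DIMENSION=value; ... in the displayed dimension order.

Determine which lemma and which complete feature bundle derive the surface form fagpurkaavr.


underlying: fag-pirka-av-r
TOR=ma - signalled by the affix -av
NUM=ra - signalled by the affix fag-
KEL=ak - signalled by the affix -r
check: fagpirkaavr -> fagpurkaavr
lemma: pirka; TOR=ma; NUM=ra; KEL=ak


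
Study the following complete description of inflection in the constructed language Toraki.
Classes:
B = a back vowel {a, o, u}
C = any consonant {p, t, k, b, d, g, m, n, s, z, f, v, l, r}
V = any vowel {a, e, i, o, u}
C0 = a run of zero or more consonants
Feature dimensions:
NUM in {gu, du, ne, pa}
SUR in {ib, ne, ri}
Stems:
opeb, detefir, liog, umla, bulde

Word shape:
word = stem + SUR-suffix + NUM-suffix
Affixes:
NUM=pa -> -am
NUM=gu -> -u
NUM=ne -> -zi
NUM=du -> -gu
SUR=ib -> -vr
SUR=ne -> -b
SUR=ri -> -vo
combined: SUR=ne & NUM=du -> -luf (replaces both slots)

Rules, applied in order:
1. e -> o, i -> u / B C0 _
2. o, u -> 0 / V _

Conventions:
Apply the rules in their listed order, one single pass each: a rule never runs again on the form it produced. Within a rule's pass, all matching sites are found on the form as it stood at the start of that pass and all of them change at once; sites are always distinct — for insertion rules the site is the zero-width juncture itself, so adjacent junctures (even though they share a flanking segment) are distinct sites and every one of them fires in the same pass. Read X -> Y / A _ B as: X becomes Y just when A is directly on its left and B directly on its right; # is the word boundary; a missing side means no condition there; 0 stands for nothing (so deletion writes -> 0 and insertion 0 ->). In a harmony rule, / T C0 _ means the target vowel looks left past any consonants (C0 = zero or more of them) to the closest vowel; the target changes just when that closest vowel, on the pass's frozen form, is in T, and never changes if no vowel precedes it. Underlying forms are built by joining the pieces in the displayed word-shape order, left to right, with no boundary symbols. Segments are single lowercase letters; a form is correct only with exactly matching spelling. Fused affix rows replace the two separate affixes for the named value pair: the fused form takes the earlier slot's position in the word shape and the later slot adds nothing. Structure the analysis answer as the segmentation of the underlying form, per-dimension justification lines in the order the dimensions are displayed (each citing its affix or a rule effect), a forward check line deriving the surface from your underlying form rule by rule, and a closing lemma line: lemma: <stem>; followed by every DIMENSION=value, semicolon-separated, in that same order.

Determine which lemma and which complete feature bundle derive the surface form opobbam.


underlying: opeb-b-am
NUM=pa - signalled by the affix -am
SUR=ne - signalled by the affix -b
check: opebbam -> opobbam -> opobbam
lemma: opeb; NUM=pa; SUR=ne


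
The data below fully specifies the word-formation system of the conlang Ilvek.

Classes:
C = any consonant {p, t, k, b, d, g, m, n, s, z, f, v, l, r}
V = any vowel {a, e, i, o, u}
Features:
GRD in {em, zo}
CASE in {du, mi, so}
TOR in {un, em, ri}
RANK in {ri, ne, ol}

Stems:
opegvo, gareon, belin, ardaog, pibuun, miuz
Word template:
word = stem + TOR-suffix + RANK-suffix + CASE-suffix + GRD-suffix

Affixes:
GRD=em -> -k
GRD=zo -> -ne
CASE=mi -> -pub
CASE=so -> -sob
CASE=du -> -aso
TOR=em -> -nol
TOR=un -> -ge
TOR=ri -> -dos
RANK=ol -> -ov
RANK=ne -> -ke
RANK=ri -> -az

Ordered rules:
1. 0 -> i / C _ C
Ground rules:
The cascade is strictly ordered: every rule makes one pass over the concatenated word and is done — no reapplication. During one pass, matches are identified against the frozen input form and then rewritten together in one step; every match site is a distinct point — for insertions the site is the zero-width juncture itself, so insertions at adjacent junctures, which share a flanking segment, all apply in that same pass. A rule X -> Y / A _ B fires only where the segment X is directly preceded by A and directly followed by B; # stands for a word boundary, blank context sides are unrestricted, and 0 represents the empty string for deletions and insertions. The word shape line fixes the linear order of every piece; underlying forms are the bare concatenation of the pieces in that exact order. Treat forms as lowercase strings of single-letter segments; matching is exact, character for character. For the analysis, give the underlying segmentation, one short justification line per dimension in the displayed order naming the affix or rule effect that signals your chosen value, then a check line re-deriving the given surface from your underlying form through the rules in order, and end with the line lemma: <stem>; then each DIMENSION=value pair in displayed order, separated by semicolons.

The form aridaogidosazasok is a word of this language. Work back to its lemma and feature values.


underlying: ardaog-dos-az-aso-k
GRD=em - signalled by the affix -k
CASE=du - signalled by the affix -aso
TOR=ri - signalled by the affix -dos
RANK=ri - signalled by the affix -az
check: ardaogdosazasok -> aridaogidosazasok
lemma: ardaog; GRD=em; CASE=du; TOR=ri; RANK=ri


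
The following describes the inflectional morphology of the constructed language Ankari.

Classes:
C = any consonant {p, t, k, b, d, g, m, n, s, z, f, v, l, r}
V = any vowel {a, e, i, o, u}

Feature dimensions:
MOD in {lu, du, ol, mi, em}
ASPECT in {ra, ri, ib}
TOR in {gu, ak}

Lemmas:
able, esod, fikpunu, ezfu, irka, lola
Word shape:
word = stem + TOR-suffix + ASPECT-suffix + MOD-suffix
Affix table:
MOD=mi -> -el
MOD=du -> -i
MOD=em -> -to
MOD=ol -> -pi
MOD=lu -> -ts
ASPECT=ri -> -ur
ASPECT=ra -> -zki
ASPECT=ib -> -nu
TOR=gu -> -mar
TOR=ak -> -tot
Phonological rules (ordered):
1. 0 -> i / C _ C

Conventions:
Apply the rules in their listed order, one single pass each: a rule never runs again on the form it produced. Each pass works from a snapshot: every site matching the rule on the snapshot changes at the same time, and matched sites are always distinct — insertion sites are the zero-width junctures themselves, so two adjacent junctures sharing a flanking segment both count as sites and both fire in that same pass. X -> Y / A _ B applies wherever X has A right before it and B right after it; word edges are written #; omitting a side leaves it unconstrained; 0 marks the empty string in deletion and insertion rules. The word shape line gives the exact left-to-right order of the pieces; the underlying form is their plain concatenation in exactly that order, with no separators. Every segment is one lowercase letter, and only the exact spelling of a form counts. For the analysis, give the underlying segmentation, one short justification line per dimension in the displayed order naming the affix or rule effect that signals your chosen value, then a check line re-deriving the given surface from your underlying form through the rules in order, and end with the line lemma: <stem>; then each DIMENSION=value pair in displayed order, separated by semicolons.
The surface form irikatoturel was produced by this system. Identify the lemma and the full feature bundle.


underlying: irka-tot-ur-el
MOD=mi - signalled by the affix -el
ASPECT=ri - signalled by the affix -ur
TOR=ak - signalled by the affix -tot
check: irkatoturel -> irikatoturel
lemma: irka; MOD=mi; ASPECT=ri; TOR=ak


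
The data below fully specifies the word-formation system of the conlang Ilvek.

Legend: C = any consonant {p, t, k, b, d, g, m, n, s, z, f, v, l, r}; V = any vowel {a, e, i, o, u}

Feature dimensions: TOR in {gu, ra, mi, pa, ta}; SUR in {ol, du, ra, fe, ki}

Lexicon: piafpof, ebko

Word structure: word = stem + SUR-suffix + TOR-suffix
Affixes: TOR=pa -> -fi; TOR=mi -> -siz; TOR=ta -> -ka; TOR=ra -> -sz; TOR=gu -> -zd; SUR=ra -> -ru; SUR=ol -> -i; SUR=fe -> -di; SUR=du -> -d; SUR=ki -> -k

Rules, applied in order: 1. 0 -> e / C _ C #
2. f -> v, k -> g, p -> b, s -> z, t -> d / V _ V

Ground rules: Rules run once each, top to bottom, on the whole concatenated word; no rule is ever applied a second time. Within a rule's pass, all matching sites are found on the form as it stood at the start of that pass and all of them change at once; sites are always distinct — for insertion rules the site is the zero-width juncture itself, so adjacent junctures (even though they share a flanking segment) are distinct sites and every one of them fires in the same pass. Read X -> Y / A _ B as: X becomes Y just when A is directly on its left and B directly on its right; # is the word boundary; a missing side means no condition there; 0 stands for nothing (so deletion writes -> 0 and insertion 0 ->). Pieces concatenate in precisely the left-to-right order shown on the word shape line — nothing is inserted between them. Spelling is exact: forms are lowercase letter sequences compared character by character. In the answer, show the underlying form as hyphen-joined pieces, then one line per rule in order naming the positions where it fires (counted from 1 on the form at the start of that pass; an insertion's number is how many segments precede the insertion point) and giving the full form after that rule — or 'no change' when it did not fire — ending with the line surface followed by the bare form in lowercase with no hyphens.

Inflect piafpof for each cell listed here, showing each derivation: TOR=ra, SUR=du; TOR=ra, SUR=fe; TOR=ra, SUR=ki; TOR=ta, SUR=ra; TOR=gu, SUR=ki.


cell TOR=ra, SUR=du:
underlying: piafpof-d-sz
1. 0 -> e / C _ C #: inserts after position(s) 9: piafpofdsez
2. f -> v, k -> g, p -> b, s -> z, t -> d / V _ V: no change
surface: piafpofdsez

cell TOR=ra, SUR=fe:
underlying: piafpof-di-sz
1. 0 -> e / C _ C #: inserts after position(s) 10: piafpofdisez
2. f -> v, k -> g, p -> b, s -> z, t -> d / V _ V: fires at position(s) 10: piafpofdizez
surface: piafpofdizez

cell TOR=ra, SUR=ki:
underlying: piafpof-k-sz
1. 0 -> e / C _ C #: inserts after position(s) 9: piafpofksez
2. f -> v, k -> g, p -> b, s -> z, t -> d / V _ V: no change
surface: piafpofksez

cell TOR=ta, SUR=ra:
underlying: piafpof-ru-ka
1. 0 -> e / C _ C #: no change
2. f -> v, k -> g, p -> b, s -> z, t -> d / V _ V: fires at position(s) 10: piafpofruga
surface: piafpofruga

cell TOR=gu, SUR=ki:
underlying: piafpof-k-zd
1. 0 -> e / C _ C #: inserts after position(s) 9: piafpofkzed
2. f -> v, k -> g, p -> b, s -> z, t -> d / V _ V: no change
surface: piafpofkzed
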